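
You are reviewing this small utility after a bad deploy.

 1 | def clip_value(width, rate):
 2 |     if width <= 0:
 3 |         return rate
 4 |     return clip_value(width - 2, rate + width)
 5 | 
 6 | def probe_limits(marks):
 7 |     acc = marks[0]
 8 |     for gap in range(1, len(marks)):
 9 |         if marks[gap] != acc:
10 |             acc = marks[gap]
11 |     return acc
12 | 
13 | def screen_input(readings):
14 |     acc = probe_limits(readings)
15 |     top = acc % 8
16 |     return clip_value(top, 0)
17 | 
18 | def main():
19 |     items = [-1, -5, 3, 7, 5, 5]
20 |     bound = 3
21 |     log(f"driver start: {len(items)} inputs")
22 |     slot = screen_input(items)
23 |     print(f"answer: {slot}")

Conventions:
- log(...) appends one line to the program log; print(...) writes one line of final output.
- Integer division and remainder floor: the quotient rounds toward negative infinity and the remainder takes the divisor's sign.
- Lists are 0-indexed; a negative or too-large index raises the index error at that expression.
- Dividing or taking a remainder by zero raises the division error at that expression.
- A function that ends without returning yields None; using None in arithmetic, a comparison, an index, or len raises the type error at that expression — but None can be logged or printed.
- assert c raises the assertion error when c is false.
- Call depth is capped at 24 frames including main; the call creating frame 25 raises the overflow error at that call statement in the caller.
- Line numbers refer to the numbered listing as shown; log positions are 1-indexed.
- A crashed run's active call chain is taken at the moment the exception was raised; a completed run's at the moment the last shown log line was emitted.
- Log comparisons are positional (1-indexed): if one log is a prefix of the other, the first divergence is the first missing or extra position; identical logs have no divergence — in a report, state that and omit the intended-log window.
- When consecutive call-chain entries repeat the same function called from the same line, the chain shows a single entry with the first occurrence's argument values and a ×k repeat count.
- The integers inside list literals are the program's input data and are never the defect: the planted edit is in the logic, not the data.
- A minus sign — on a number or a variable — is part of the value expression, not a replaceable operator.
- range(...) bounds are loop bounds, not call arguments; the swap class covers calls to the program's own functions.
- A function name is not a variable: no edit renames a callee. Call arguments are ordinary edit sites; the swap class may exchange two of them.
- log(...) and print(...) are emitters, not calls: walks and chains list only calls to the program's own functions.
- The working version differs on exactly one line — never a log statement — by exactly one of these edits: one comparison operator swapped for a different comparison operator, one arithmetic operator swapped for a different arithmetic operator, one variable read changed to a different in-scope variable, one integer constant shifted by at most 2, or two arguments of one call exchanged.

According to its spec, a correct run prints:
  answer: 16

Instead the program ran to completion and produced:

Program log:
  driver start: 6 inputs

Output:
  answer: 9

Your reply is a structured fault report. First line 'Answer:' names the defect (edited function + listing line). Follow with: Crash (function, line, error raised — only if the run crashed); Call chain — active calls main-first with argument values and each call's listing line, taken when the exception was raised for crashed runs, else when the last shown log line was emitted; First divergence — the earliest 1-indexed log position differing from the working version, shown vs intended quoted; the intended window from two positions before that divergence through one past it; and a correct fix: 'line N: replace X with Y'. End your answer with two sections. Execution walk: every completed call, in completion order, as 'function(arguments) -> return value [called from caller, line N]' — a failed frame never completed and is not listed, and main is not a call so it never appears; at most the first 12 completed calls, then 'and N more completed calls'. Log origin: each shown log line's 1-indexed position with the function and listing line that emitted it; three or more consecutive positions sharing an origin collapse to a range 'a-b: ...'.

Answer: the defect is in probe_limits at line 9.
Core observation: No log line changed; the fault shows up purely in the output.
Call chain: main.
First divergence: none (the log streams are identical).
Execution walk:
  probe_limits([-1, -5, 3, 7, 5, 5]) -> 5  [called from screen_input, line 14]
  clip_value(-1, 9) -> 9  [called from clip_value, line 4]
  clip_value(1, 8) -> 9  [called from clip_value, line 4]
  clip_value(3, 5) -> 9  [called from clip_value, line 4]
  clip_value(5, 0) -> 9  [called from screen_input, line 16]
  screen_input([-1, -5, 3, 7, 5, 5]) -> 9  [called from main, line 22]
Origin of each log line:
  1: emitted by main (line 21)
A correct fix: line 9: replace `!=` with `>`.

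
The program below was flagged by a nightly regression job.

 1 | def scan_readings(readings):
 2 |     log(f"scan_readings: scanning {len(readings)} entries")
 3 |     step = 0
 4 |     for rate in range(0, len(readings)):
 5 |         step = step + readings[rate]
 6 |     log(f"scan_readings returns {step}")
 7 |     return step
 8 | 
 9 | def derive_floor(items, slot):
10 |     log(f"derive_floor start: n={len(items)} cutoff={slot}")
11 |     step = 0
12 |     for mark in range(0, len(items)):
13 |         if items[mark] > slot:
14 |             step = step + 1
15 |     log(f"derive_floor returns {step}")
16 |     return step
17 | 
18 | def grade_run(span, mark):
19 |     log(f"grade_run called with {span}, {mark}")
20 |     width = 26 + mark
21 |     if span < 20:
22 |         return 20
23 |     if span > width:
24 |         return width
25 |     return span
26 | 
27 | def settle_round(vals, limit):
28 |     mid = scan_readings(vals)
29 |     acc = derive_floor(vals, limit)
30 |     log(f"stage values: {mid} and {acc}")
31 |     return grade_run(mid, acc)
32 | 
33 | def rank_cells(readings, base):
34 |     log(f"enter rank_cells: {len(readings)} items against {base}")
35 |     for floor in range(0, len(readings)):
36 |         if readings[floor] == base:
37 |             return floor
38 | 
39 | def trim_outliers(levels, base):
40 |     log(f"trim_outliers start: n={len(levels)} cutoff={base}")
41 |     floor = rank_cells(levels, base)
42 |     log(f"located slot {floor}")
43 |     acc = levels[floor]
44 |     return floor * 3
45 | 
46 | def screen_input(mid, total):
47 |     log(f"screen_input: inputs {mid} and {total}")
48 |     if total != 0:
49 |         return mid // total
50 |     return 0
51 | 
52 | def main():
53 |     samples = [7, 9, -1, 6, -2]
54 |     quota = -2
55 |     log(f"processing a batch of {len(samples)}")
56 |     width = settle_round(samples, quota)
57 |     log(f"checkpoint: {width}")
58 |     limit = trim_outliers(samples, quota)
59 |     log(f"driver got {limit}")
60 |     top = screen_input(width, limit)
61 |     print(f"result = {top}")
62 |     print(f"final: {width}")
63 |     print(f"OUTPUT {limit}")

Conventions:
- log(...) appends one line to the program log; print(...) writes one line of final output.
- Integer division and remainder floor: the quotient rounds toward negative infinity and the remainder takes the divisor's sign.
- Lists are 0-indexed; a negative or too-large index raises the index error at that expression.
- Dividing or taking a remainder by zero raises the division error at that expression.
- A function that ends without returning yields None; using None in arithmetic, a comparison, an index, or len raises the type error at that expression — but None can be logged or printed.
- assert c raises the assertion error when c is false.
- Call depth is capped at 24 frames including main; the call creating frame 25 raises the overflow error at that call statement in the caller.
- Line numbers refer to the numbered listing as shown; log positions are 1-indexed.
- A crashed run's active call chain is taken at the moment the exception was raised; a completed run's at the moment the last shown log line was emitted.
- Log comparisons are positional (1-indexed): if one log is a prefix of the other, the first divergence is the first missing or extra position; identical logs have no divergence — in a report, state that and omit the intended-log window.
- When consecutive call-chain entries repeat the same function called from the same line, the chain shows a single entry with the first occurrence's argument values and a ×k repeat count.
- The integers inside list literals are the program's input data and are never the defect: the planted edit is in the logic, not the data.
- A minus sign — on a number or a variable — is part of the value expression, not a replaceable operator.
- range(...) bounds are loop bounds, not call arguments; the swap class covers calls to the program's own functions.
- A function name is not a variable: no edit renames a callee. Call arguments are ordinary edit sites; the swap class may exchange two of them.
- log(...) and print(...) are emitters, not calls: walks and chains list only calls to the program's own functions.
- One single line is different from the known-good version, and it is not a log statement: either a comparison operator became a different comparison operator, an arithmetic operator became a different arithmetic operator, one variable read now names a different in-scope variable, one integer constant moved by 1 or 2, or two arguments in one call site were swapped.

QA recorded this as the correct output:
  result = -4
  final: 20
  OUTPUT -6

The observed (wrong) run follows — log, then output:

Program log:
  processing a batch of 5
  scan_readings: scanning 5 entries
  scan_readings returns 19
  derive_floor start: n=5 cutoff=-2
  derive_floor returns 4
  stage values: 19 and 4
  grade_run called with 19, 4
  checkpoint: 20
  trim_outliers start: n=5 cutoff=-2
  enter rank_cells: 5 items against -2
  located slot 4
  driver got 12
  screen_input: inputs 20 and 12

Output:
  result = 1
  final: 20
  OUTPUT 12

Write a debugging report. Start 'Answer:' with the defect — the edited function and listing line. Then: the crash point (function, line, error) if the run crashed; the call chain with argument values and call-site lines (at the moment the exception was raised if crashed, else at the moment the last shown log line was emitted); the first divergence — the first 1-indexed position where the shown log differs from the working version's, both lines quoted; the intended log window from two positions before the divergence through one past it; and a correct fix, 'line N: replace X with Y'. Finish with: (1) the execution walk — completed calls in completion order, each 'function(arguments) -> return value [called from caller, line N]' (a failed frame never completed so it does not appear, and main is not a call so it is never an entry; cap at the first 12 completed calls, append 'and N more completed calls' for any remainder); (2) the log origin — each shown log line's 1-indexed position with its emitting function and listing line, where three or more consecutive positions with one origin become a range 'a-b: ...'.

Answer: the defect is in trim_outliers at line 44.
Core observation: The log first diverges at position 12: the faulty run prints 'driver got 12' where the working version prints 'driver got -6'.
Call chain: main -> screen_input(20, 12) (called at line 60).
First divergence: position 12 — the shown line 'driver got 12' should read 'driver got -6'.
Intended log window:
  10: enter rank_cells: 5 items against -2
  11: located slot 4
  12: driver got -6
  13: screen_input: inputs 20 and -6
Execution walk:
  scan_readings([7, 9, -1, 6, -2]) -> 19  [called from settle_round, line 28]
  derive_floor([7, 9, -1, 6, -2], -2) -> 4  [called from settle_round, line 29]
  grade_run(19, 4) -> 20  [called from settle_round, line 31]
  settle_round([7, 9, -1, 6, -2], -2) -> 20  [called from main, line 56]
  rank_cells([7, 9, -1, 6, -2], -2) -> 4  [called from trim_outliers, line 41]
  trim_outliers([7, 9, -1, 6, -2], -2) -> 12  [called from main, line 58]
  screen_input(20, 12) -> 1  [called from main, line 60]
Origin of each log line:
  1: emitted by main (line 55)
  2: emitted by scan_readings (line 2)
  3: emitted by scan_readings (line 6)
  4: emitted by derive_floor (line 10)
  5: emitted by derive_floor (line 15)
  6: emitted by settle_round (line 30)
  7: emitted by grade_run (line 19)
  8: emitted by main (line 57)
  9: emitted by trim_outliers (line 40)
  10: emitted by rank_cells (line 34)
  11: emitted by trim_outliers (line 42)
  12: emitted by main (line 59)
  13: emitted by screen_input (line 47)
A correct fix: line 44: replace `floor` with `acc`.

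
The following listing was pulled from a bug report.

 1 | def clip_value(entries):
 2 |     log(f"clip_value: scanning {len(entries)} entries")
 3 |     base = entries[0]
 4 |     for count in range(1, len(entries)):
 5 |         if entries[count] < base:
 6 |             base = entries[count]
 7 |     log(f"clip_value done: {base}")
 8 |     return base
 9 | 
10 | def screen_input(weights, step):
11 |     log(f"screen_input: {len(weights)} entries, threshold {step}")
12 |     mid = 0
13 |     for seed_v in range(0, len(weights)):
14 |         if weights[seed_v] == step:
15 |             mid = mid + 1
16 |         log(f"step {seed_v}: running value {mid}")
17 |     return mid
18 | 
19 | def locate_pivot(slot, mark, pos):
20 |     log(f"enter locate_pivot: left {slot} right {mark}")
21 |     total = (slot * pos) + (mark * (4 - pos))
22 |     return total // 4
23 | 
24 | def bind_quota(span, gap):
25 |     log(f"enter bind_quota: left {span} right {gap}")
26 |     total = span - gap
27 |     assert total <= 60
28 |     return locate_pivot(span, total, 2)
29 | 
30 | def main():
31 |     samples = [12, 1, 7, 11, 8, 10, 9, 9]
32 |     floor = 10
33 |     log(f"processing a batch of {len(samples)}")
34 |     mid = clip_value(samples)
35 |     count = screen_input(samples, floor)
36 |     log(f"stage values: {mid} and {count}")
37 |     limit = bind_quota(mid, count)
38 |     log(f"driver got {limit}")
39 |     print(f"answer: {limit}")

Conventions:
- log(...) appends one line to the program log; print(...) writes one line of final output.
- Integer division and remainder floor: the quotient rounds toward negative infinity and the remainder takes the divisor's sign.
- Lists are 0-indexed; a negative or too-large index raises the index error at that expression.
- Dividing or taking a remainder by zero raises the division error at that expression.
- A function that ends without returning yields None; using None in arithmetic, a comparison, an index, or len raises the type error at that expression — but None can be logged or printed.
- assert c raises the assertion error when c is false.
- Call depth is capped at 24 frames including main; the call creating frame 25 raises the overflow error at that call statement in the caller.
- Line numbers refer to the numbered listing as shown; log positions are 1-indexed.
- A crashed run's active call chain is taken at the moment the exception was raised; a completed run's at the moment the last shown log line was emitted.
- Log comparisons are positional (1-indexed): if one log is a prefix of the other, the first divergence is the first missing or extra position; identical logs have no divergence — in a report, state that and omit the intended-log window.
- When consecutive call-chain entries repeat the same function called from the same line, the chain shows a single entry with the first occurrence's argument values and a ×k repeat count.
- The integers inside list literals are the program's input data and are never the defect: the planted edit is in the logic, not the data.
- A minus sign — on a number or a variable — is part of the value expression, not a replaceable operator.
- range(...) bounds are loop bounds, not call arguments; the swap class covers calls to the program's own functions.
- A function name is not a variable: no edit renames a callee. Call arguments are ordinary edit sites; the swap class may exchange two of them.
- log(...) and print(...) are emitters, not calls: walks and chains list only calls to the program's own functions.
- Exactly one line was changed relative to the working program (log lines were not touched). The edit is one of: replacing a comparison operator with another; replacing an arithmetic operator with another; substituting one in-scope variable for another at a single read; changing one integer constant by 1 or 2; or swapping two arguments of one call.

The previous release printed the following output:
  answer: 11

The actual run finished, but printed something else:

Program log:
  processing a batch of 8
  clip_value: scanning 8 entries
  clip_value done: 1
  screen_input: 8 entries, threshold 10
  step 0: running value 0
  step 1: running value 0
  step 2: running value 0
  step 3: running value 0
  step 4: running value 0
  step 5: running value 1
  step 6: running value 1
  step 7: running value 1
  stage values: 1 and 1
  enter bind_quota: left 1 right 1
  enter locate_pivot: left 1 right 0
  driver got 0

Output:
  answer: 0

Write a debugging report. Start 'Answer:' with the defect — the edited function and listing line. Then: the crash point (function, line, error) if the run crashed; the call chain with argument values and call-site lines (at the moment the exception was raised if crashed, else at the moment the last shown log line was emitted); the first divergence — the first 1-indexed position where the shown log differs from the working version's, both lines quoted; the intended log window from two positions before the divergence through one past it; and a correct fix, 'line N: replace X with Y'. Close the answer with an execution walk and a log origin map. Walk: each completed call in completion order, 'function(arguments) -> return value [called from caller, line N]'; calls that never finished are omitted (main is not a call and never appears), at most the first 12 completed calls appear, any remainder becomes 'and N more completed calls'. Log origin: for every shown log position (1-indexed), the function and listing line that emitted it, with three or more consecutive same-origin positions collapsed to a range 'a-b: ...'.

Answer: the defect is in clip_value at line 5.
Core observation: The earliest visible damage is log position 3 — 'clip_value done: 1' rather than the intended 'clip_value done: 12'.
Call chain: main.
First divergence: at position 3 the run shows 'clip_value done: 1' where the working version logs 'clip_value done: 12'.
Intended log window:
  1: processing a batch of 8
  2: clip_value: scanning 8 entries
  3: clip_value done: 12
  4: screen_input: 8 entries, threshold 10
Execution walk:
  clip_value([12, 1, 7, 11, 8, 10, 9, 9]) -> 1  [called from main, line 34]
  screen_input([12, 1, 7, 11, 8, 10, 9, 9], 10) -> 1  [called from main, line 35]
  locate_pivot(1, 0, 2) -> 0  [called from bind_quota, line 28]
  bind_quota(1, 1) -> 0  [called from main, line 37]
Log origin:
  1: emitted by main (line 33)
  2: emitted by clip_value (line 2)
  3: emitted by clip_value (line 7)
  4: emitted by screen_input (line 11)
  5-12: emitted by screen_input (line 16)
  13: emitted by main (line 36)
  14: emitted by bind_quota (line 25)
  15: emitted by locate_pivot (line 20)
  16: emitted by main (line 38)
A correct fix: line 5: replace `<` with `>`.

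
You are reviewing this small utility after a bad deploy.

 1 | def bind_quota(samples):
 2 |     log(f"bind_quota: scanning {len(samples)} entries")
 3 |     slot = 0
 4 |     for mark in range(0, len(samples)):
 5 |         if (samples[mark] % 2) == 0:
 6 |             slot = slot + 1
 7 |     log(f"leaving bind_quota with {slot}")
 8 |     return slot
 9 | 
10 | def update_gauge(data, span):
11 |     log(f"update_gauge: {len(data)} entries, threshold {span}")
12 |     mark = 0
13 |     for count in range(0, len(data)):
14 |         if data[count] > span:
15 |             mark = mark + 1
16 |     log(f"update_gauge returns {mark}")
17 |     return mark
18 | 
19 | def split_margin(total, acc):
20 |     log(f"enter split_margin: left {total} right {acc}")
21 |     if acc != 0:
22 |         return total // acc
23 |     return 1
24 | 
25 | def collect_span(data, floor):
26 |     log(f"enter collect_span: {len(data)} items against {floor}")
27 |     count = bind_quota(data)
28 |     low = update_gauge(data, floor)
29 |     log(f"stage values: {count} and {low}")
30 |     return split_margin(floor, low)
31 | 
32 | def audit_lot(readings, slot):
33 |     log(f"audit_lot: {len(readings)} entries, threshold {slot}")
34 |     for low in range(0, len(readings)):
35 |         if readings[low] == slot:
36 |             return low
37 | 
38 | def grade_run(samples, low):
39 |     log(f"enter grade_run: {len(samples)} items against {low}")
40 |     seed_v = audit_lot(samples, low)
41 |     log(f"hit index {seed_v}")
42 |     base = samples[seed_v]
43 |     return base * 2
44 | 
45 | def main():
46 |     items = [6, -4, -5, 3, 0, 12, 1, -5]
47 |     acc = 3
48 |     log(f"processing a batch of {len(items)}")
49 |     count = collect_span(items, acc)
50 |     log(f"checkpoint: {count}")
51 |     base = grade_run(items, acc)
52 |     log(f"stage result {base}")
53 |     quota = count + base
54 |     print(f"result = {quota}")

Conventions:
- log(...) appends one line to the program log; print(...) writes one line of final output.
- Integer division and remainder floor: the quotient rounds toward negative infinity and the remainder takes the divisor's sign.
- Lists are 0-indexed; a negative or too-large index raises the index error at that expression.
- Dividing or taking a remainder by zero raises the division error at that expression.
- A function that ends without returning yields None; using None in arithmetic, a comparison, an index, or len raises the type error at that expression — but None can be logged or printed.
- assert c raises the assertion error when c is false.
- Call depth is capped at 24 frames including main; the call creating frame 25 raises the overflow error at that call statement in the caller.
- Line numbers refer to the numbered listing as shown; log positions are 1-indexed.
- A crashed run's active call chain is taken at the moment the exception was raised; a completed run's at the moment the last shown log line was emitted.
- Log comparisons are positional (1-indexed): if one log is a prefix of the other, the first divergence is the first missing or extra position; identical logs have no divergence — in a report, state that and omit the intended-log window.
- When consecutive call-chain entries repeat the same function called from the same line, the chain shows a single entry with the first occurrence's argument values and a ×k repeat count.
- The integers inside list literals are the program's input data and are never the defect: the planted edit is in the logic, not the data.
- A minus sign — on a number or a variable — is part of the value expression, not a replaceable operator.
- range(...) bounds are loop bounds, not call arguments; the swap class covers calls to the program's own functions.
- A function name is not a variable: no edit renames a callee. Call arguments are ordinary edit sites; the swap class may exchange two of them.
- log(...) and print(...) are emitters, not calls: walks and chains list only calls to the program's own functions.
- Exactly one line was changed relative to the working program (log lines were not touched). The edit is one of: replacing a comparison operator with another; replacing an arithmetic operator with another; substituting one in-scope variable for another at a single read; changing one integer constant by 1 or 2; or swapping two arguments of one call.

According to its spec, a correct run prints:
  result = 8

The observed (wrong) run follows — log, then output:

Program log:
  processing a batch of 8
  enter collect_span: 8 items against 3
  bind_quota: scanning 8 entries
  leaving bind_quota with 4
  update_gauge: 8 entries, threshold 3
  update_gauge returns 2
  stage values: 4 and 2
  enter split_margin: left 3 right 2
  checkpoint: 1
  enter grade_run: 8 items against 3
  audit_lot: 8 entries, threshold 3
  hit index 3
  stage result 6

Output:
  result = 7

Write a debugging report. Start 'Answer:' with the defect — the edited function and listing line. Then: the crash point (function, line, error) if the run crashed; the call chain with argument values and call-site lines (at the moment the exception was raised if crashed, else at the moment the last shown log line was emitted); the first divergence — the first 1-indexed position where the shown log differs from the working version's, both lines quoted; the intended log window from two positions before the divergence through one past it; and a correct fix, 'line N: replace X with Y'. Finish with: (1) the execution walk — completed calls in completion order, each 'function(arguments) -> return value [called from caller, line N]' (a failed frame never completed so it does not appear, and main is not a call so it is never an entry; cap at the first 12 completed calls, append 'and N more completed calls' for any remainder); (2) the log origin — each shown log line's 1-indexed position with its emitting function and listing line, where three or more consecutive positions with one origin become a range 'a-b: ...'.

Answer: the defect is in collect_span at line 30.
Key fact: The log first diverges at position 8: the faulty run prints 'enter split_margin: left 3 right 2' where the working version prints 'enter split_margin: left 4 right 2'.
Call chain: main.
First divergence: at position 8 the run shows 'enter split_margin: left 3 right 2' where the working version logs 'enter split_margin: left 4 right 2'.
Intended log window:
  6: update_gauge returns 2
  7: stage values: 4 and 2
  8: enter split_margin: left 4 right 2
  9: checkpoint: 2
Execution walk:
  bind_quota([6, -4, -5, 3, 0, 12, 1, -5]) -> 4  [called from collect_span, line 27]
  update_gauge([6, -4, -5, 3, 0, 12, 1, -5], 3) -> 2  [called from collect_span, line 28]
  split_margin(3, 2) -> 1  [called from collect_span, line 30]
  collect_span([6, -4, -5, 3, 0, 12, 1, -5], 3) -> 1  [called from main, line 49]
  audit_lot([6, -4, -5, 3, 0, 12, 1, -5], 3) -> 3  [called from grade_run, line 40]
  grade_run([6, -4, -5, 3, 0, 12, 1, -5], 3) -> 6  [called from main, line 51]
Log origin:
  1: emitted by main (line 48)
  2: emitted by collect_span (line 26)
  3: emitted by bind_quota (line 2)
  4: emitted by bind_quota (line 7)
  5: emitted by update_gauge (line 11)
  6: emitted by update_gauge (line 16)
  7: emitted by collect_span (line 29)
  8: emitted by split_margin (line 20)
  9: emitted by main (line 50)
  10: emitted by grade_run (line 39)
  11: emitted by audit_lot (line 33)
  12: emitted by grade_run (line 41)
  13: emitted by main (line 52)
A correct fix: line 30: replace `floor` with `count`.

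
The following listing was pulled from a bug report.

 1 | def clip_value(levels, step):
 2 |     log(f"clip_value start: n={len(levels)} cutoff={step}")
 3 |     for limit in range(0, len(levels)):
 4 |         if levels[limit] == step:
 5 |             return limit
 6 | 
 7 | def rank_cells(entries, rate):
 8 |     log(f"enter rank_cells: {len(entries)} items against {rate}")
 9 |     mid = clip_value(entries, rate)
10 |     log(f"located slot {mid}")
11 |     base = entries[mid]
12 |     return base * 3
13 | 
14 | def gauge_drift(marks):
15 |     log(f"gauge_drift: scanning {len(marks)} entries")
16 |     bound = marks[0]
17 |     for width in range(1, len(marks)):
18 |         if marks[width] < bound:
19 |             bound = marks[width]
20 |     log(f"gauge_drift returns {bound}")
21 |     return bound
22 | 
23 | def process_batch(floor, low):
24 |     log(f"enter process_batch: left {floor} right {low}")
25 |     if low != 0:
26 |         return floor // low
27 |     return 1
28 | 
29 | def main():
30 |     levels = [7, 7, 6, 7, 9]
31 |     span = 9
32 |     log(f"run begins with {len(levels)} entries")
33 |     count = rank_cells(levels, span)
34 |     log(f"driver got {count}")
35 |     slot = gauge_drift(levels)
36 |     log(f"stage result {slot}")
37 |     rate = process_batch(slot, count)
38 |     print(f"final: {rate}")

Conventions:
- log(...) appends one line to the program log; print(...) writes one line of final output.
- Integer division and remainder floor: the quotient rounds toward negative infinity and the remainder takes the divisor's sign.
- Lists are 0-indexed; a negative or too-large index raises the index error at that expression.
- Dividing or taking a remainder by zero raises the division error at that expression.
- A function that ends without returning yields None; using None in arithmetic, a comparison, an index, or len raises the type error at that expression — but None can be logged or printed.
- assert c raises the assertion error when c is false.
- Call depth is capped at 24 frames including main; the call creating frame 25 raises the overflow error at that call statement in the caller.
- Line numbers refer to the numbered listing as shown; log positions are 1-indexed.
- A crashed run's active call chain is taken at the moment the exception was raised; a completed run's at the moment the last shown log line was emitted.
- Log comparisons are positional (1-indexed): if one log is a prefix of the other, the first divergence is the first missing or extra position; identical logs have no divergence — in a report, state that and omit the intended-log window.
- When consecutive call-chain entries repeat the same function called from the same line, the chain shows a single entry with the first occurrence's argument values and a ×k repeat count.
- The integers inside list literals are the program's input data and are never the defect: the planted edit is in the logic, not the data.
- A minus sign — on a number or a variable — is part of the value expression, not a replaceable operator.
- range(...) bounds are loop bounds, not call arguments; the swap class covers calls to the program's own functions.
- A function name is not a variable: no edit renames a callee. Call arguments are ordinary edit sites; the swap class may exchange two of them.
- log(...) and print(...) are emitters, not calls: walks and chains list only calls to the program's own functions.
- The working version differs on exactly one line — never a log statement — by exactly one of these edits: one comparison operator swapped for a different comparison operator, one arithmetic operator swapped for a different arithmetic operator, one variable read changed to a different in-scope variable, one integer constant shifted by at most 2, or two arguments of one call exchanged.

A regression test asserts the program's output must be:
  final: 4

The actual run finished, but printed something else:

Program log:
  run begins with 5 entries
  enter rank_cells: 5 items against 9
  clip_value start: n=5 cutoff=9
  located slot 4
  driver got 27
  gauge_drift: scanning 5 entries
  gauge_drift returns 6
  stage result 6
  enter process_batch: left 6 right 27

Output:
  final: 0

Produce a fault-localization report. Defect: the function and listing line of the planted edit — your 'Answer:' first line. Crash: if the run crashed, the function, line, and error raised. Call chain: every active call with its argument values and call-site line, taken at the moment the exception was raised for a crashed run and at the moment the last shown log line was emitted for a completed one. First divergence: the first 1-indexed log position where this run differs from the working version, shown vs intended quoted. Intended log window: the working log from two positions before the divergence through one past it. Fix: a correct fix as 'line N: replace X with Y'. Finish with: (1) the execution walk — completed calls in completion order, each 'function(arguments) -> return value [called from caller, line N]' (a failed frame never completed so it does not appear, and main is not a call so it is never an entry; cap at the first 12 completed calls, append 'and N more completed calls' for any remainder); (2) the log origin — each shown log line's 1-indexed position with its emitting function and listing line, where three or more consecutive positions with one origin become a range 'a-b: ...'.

Answer: the defect is in main at line 37.
Core observation: Position 9 is the first bad log line: 'enter process_batch: left 6 right 27' should read 'enter process_batch: left 27 right 6'.
Call chain: main -> process_batch(6, 27) (called at line 37).
First divergence: position 9 — shown 'enter process_batch: left 6 right 27', intended 'enter process_batch: left 27 right 6'.
Intended log window:
  7: gauge_drift returns 6
  8: stage result 6
  9: enter process_batch: left 27 right 6
Execution walk:
  clip_value([7, 7, 6, 7, 9], 9) -> 4  [called from rank_cells, line 9]
  rank_cells([7, 7, 6, 7, 9], 9) -> 27  [called from main, line 33]
  gauge_drift([7, 7, 6, 7, 9]) -> 6  [called from main, line 35]
  process_batch(6, 27) -> 0  [called from main, line 37]
Log line origins:
  1: from main, line 32
  2: from rank_cells, line 8
  3: from clip_value, line 2
  4: from rank_cells, line 10
  5: from main, line 34
  6: from gauge_drift, line 15
  7: from gauge_drift, line 20
  8: from main, line 36
  9: from process_batch, line 24
A correct fix: line 37: replace `process_batch(slot, count)` with `process_batch(count, slot)`.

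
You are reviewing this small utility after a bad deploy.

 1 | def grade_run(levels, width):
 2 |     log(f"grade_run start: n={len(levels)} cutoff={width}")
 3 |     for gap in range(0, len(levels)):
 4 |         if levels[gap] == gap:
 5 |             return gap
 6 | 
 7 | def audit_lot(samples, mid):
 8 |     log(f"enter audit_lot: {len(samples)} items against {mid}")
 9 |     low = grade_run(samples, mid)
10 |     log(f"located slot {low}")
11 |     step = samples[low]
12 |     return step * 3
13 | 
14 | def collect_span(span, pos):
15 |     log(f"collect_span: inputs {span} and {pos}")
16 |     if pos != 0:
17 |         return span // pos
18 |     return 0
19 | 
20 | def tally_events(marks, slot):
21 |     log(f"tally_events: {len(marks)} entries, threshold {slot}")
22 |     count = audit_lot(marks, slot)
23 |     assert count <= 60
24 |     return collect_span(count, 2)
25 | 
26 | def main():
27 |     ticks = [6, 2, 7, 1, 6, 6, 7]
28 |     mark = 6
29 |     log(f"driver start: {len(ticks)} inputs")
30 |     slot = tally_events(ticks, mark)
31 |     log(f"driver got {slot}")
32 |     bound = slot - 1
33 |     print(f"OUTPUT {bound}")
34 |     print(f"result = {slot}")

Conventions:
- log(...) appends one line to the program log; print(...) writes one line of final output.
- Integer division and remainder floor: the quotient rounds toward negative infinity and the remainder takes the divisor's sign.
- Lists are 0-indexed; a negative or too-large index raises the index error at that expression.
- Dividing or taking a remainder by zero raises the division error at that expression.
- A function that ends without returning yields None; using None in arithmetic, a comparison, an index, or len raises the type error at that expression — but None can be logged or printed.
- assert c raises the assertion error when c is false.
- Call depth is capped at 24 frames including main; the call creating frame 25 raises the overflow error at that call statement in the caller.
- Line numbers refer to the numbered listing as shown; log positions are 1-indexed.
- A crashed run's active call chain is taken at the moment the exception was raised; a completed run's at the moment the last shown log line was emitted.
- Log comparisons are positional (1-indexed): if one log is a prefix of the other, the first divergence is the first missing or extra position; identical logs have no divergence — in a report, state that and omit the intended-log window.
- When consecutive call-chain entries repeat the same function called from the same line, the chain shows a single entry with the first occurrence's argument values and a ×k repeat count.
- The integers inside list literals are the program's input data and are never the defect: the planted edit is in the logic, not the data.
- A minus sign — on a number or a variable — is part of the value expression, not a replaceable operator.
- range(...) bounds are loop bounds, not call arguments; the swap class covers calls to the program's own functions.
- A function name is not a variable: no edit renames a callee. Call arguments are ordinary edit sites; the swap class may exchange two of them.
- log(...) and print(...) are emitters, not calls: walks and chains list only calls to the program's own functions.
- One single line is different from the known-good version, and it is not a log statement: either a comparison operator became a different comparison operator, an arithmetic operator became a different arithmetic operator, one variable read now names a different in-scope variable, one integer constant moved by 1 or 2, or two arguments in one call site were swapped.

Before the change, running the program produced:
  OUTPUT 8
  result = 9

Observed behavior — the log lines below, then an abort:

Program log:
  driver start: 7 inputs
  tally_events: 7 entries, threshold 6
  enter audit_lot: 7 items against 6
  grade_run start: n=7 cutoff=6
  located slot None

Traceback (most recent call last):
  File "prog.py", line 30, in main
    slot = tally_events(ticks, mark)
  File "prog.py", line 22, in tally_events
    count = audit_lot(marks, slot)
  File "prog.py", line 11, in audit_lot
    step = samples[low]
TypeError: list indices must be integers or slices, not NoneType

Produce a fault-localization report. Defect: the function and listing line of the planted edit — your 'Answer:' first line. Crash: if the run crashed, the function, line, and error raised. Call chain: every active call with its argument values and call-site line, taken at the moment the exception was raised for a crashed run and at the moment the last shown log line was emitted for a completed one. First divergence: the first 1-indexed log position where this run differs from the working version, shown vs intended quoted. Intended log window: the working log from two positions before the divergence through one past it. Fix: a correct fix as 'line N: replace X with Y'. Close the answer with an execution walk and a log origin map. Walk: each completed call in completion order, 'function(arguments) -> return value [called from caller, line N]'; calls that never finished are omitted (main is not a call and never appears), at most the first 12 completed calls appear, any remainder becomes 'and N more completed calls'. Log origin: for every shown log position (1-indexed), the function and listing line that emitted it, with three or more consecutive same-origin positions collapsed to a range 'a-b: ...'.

Answer: the defect is in grade_run at line 4.
Core observation: Log line 5 is where behavior first shows: 'located slot None' appears instead of 'located slot 0'.
Crash: audit_lot, line 11, TypeError.
Call chain: main -> tally_events([6, 2, 7, 1, 6, 6, 7], 6) (called at line 30) -> audit_lot([6, 2, 7, 1, 6, 6, 7], 6) (called at line 22).
First divergence: position 5; shown 'located slot None' vs intended 'located slot 0'.
Intended log window:
  3: enter audit_lot: 7 items against 6
  4: grade_run start: n=7 cutoff=6
  5: located slot 0
  6: collect_span: inputs 18 and 2
Execution walk:
  grade_run([6, 2, 7, 1, 6, 6, 7], 6) -> None  [called from audit_lot, line 9]
Origin of each log line:
  1: logged in main at line 29
  2: logged in tally_events at line 21
  3: logged in audit_lot at line 8
  4: logged in grade_run at line 2
  5: logged in audit_lot at line 10
A correct fix: line 4: replace `levels[gap] == gap` with `levels[gap] == width`.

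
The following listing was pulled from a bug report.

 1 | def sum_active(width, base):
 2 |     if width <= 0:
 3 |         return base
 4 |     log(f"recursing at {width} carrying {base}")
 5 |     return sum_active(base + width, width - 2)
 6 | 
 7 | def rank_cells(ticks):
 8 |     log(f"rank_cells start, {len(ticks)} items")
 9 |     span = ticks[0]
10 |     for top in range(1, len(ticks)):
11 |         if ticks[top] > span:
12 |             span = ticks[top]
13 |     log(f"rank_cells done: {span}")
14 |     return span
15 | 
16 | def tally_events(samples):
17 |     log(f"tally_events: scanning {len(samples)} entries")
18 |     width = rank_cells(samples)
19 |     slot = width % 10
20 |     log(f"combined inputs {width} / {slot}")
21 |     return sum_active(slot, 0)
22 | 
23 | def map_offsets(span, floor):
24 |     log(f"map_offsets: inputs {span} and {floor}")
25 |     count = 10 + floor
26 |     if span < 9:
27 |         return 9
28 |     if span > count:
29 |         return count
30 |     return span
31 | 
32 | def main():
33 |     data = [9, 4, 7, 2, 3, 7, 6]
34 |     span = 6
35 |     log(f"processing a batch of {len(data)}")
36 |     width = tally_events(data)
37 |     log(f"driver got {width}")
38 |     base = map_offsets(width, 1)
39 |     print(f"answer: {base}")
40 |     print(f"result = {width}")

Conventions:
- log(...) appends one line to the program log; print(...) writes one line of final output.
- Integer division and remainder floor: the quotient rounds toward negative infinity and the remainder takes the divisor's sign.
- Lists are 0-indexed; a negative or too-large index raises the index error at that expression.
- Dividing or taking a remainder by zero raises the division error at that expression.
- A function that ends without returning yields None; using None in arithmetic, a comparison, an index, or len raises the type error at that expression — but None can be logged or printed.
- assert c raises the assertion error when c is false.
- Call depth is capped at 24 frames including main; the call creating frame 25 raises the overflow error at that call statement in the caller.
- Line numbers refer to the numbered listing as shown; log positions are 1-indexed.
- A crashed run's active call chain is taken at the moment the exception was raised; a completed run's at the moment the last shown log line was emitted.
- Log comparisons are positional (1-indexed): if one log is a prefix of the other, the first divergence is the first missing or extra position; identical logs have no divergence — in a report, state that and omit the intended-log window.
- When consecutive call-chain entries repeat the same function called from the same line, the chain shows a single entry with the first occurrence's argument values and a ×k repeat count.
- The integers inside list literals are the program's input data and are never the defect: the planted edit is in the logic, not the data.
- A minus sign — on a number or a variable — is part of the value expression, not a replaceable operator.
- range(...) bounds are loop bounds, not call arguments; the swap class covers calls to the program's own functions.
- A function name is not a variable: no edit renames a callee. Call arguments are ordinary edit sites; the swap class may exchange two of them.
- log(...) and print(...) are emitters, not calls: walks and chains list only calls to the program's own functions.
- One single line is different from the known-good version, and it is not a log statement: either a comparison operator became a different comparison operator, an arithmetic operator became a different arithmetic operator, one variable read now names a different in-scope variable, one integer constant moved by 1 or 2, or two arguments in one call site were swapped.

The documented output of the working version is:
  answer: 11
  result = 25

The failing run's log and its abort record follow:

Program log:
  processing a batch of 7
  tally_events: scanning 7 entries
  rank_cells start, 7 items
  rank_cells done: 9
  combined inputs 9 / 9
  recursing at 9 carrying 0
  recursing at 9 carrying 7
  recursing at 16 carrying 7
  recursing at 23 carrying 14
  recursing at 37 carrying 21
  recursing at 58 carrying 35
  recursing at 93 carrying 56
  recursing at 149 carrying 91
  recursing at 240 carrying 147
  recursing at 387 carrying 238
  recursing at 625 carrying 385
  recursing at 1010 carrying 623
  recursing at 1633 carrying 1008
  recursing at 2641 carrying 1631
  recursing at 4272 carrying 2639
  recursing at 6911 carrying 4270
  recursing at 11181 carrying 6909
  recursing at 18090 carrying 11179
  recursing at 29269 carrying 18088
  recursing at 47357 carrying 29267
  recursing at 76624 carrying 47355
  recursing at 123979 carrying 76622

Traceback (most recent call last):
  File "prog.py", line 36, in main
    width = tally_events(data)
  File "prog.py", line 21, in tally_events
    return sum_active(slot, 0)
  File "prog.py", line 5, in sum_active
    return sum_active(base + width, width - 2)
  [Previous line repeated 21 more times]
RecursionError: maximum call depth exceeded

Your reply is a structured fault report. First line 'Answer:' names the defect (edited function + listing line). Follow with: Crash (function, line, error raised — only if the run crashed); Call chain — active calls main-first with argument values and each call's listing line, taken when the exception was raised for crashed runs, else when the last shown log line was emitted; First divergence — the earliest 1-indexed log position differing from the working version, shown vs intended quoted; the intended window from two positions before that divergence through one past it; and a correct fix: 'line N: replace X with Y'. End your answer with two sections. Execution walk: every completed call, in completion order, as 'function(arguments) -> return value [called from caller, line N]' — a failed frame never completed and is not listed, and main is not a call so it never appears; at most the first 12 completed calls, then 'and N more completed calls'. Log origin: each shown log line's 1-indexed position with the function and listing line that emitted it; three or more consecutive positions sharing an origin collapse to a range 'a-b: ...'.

Answer: the defect is in sum_active at line 5.
Key observation: Log line 7 is where behavior first shows: 'recursing at 9 carrying 7' appears instead of 'recursing at 7 carrying 9'.
Crash: sum_active, line 5, RecursionError.
Call chain: main -> tally_events([9, 4, 7, 2, 3, 7, 6]) (called at line 36) -> sum_active(9, 0) (called at line 21) -> sum_active(9, 7) (called at line 5) ×21.
First divergence: at position 7 the run shows 'recursing at 9 carrying 7' where the working version logs 'recursing at 7 carrying 9'.
Intended log window:
  5: combined inputs 9 / 9
  6: recursing at 9 carrying 0
  7: recursing at 7 carrying 9
  8: recursing at 5 carrying 16
Execution walk:
  rank_cells([9, 4, 7, 2, 3, 7, 6]) -> 9  [called from tally_events, line 18]
Log origins:
  1: logged in main at line 35
  2: logged in tally_events at line 17
  3: logged in rank_cells at line 8
  4: logged in rank_cells at line 13
  5: logged in tally_events at line 20
  6-27: logged in sum_active at line 4
A correct fix: line 5: replace `sum_active(base + width, width - 2)` with `sum_active(width - 2, base + width)`.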